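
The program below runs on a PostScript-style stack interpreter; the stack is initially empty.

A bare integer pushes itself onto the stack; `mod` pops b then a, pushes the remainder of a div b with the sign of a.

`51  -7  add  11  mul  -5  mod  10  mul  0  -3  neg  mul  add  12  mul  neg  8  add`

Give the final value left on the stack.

-472

51  → 51
-7  → 51 -7
add → 44
11  → 44 11
mul → 484
-5  → 484 -5
mod → 4
10  → 4 10
mul → 40
0   → 40 0
-3  → 40 0 -3
neg → 40 0 3
mul → 40 0
add → 40
12  → 40 12
mul → 480
neg → -480
8   → -480 8
add → -472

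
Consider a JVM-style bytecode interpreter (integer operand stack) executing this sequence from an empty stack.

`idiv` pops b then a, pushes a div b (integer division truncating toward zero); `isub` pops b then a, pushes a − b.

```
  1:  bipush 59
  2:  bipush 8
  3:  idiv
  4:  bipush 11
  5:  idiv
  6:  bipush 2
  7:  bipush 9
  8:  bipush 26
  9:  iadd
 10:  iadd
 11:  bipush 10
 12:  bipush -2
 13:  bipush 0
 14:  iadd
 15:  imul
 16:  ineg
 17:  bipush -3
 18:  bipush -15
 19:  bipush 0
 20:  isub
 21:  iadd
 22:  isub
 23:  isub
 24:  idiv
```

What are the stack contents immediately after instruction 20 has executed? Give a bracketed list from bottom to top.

[0, 37, 20, -3, -15]

bipush 59   [59]
bipush 8    [59, 8]
idiv        [7]
bipush 11   [7, 11]
idiv        [0]
bipush 2    [0, 2]
bipush 9    [0, 2, 9]
bipush 26   [0, 2, 9, 26]
iadd        [0, 2, 35]
iadd        [0, 37]
bipush 10   [0, 37, 10]
bipush -2   [0, 37, 10, -2]
bipush 0    [0, 37, 10, -2, 0]
iadd        [0, 37, 10, -2]
imul        [0, 37, -20]
ineg        [0, 37, 20]
bipush -3   [0, 37, 20, -3]
bipush -15  [0, 37, 20, -3, -15]
bipush 0    [0, 37, 20, -3, -15, 0]
isub        [0, 37, 20, -3, -15]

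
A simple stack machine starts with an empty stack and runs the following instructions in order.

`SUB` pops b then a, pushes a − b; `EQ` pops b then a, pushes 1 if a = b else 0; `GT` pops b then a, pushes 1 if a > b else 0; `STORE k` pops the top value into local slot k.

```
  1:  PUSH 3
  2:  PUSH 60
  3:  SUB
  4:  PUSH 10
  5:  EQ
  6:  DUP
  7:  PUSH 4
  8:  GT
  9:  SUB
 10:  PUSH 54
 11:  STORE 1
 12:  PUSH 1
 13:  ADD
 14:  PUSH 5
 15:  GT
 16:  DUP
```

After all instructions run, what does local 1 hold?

PUSH 3  → 3
PUSH 60 → 3 60
SUB     → -57
PUSH 10 → -57 10
EQ      → 0
DUP     → 0 0
PUSH 4  → 0 0 4
GT      → 0 0
SUB     → 0
PUSH 54 → 0 54
STORE 1 → 0
PUSH 1  → 0 1
ADD     → 1
PUSH 5  → 1 5
GT      → 0
DUP     → 0 0

54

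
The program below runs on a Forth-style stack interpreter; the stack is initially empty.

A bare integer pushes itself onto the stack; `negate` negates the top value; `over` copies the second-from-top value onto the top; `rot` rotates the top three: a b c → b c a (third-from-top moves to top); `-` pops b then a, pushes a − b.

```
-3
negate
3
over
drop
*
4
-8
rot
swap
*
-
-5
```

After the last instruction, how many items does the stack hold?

-3     -> -3
negate -> 3
3      -> 3 3
over   -> 3 3 3
drop   -> 3 3
*      -> 9
4      -> 9 4
-8     -> 9 4 -8
rot    -> 4 -8 9
swap   -> 4 9 -8
*      -> 4 -72
-      -> 76
-5     -> 76 -5

2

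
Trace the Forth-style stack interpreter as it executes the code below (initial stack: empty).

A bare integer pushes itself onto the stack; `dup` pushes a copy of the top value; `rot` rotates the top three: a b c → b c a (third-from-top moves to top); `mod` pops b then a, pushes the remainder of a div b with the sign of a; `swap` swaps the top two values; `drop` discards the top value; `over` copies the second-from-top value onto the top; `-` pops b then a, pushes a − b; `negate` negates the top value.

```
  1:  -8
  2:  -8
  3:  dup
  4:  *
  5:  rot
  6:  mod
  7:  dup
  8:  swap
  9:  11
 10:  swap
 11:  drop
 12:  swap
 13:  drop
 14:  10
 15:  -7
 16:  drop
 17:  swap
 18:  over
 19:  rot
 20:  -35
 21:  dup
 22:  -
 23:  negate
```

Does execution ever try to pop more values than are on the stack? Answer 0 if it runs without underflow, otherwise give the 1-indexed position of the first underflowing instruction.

-8   -8
-8   -8 -8
dup  -8 -8 -8
*    -8 64
rot  — needs 3 operands, stack has 2 → underflow

5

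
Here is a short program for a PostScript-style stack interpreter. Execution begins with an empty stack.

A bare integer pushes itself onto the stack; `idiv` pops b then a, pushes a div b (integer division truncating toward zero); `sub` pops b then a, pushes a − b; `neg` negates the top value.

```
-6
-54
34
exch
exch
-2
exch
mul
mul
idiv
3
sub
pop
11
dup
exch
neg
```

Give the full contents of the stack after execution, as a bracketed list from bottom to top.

-6    -6
-54   -6 -54
34    -6 -54 34
exch  -6 34 -54
exch  -6 -54 34
-2    -6 -54 34 -2
exch  -6 -54 -2 34
mul   -6 -54 -68
mul   -6 3672
idiv  0
3     0 3
sub   -3
pop   (empty)
11    11
dup   11 11
exch  11 11
neg   11 -11

[11, -11]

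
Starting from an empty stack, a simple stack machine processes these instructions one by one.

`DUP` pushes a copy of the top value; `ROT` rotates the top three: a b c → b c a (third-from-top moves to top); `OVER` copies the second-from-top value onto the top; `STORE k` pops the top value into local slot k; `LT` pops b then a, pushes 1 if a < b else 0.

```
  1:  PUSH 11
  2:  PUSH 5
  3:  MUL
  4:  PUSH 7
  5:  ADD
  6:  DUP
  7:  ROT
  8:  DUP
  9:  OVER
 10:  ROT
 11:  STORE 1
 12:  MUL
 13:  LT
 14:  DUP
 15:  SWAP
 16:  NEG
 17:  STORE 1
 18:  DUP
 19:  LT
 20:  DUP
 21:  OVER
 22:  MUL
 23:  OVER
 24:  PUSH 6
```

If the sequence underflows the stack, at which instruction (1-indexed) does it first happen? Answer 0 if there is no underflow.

PUSH 11 : [11]
PUSH 5  : [11, 5]
MUL     : [55]
PUSH 7  : [55, 7]
ADD     : [62]
DUP     : [62, 62]
ROT  — needs 3 operands, stack has 2 → underflow

7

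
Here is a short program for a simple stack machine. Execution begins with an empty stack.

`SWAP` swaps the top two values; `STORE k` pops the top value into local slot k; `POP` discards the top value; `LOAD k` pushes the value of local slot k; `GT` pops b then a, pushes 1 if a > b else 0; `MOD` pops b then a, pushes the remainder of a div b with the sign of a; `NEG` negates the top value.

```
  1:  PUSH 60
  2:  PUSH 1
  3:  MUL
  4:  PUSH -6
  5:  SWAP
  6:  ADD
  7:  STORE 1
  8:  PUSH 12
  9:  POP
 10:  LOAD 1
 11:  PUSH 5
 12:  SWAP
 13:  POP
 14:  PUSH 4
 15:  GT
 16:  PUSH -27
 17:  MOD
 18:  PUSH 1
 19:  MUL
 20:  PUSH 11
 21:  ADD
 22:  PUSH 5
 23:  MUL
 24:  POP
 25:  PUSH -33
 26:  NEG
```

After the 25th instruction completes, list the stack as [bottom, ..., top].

[-33]

PUSH 60  → 60
PUSH 1   → 60 1
MUL      → 60
PUSH -6  → 60 -6
SWAP     → -6 60
ADD      → 54
STORE 1  → (empty)
PUSH 12  → 12
POP      → (empty)
LOAD 1   → 54
PUSH 5   → 54 5
SWAP     → 5 54
POP      → 5
PUSH 4   → 5 4
GT       → 1
PUSH -27 → 1 -27
MOD      → 1
PUSH 1   → 1 1
MUL      → 1
PUSH 11  → 1 11
ADD      → 12
PUSH 5   → 12 5
MUL      → 60
POP      → (empty)
PUSH -33 → -33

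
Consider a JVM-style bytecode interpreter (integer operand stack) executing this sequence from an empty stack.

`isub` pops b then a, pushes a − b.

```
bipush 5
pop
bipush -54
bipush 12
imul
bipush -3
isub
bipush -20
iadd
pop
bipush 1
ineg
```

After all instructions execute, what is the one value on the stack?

-1

bipush 5    [5]
pop         []
bipush -54  [-54]
bipush 12   [-54, 12]
imul        [-648]
bipush -3   [-648, -3]
isub        [-645]
bipush -20  [-645, -20]
iadd        [-665]
pop         []
bipush 1    [1]
ineg        [-1]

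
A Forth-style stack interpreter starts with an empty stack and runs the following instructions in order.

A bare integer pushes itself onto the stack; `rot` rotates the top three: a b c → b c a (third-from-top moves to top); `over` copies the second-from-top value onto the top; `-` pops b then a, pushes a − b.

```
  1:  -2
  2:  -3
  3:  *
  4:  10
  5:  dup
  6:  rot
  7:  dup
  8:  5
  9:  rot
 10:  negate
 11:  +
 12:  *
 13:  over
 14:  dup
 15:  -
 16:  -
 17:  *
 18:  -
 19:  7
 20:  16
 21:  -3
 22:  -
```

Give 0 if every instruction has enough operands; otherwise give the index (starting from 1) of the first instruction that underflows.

0

-2     : [-2]
-3     : [-2, -3]
*      : [6]
10     : [6, 10]
dup    : [6, 10, 10]
rot    : [10, 10, 6]
dup    : [10, 10, 6, 6]
5      : [10, 10, 6, 6, 5]
rot    : [10, 10, 6, 5, 6]
negate : [10, 10, 6, 5, -6]
+      : [10, 10, 6, -1]
*      : [10, 10, -6]
over   : [10, 10, -6, 10]
dup    : [10, 10, -6, 10, 10]
-      : [10, 10, -6, 0]
-      : [10, 10, -6]
*      : [10, -60]
-      : [70]
7      : [70, 7]
16     : [70, 7, 16]
-3     : [70, 7, 16, -3]
-      : [70, 7, 19]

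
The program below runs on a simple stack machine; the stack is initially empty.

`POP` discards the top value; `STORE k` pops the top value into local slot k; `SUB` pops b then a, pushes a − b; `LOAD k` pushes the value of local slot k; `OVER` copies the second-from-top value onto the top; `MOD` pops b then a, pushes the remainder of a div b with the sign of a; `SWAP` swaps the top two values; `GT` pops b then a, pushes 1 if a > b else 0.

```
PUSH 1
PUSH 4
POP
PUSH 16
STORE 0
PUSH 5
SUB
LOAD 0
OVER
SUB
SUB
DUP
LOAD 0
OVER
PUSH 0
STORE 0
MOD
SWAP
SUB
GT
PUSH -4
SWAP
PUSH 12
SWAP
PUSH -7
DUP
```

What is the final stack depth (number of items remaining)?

PUSH 1  : [1]
PUSH 4  : [1, 4]
POP     : [1]
PUSH 16 : [1, 16]
STORE 0 : [1]
PUSH 5  : [1, 5]
SUB     : [-4]
LOAD 0  : [-4, 16]
OVER    : [-4, 16, -4]
SUB     : [-4, 20]
SUB     : [-24]
DUP     : [-24, -24]
LOAD 0  : [-24, -24, 16]
OVER    : [-24, -24, 16, -24]
PUSH 0  : [-24, -24, 16, -24, 0]
STORE 0 : [-24, -24, 16, -24]
MOD     : [-24, -24, 16]
SWAP    : [-24, 16, -24]
SUB     : [-24, 40]
GT      : [0]
PUSH -4 : [0, -4]
SWAP    : [-4, 0]
PUSH 12 : [-4, 0, 12]
SWAP    : [-4, 12, 0]
PUSH -7 : [-4, 12, 0, -7]
DUP     : [-4, 12, 0, -7, -7]

5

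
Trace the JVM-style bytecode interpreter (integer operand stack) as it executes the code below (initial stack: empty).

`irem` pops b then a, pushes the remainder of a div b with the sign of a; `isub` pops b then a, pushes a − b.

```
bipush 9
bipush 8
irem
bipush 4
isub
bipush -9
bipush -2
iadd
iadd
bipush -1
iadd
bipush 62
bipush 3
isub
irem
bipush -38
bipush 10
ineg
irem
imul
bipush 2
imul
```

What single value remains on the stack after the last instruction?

240

bipush 9   → 9
bipush 8   → 9 8
irem       → 1
bipush 4   → 1 4
isub       → -3
bipush -9  → -3 -9
bipush -2  → -3 -9 -2
iadd       → -3 -11
iadd       → -14
bipush -1  → -14 -1
iadd       → -15
bipush 62  → -15 62
bipush 3   → -15 62 3
isub       → -15 59
irem       → -15
bipush -38 → -15 -38
bipush 10  → -15 -38 10
ineg       → -15 -38 -10
irem       → -15 -8
imul       → 120
bipush 2   → 120 2
imul       → 240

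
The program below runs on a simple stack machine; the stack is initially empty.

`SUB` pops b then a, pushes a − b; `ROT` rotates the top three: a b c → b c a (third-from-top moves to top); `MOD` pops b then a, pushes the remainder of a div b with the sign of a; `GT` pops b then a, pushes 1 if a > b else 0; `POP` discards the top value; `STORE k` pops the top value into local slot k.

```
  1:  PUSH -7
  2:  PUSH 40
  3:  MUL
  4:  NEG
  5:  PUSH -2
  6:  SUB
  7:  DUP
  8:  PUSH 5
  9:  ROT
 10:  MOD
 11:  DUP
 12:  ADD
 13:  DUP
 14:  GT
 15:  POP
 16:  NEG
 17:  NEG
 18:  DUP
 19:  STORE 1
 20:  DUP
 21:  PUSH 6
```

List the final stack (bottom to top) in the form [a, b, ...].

PUSH -7 → [-7]
PUSH 40 → [-7, 40]
MUL     → [-280]
NEG     → [280]
PUSH -2 → [280, -2]
SUB     → [282]
DUP     → [282, 282]
PUSH 5  → [282, 282, 5]
ROT     → [282, 5, 282]
MOD     → [282, 5]
DUP     → [282, 5, 5]
ADD     → [282, 10]
DUP     → [282, 10, 10]
GT      → [282, 0]
POP     → [282]
NEG     → [-282]
NEG     → [282]
DUP     → [282, 282]
STORE 1 → [282]
DUP     → [282, 282]
PUSH 6  → [282, 282, 6]

[282, 282, 6]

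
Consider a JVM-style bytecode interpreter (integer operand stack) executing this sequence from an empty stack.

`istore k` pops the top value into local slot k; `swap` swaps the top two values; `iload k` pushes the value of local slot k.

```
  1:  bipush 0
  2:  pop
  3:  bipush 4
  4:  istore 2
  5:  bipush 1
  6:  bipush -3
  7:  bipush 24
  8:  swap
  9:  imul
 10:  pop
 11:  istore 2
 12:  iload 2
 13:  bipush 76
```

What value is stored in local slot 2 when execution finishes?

1

bipush 0  : [0]
pop       : []
bipush 4  : [4]
istore 2  : []
bipush 1  : [1]
bipush -3 : [1, -3]
bipush 24 : [1, -3, 24]
swap      : [1, 24, -3]
imul      : [1, -72]
pop       : [1]
istore 2  : []
iload 2   : [1]
bipush 76 : [1, 76]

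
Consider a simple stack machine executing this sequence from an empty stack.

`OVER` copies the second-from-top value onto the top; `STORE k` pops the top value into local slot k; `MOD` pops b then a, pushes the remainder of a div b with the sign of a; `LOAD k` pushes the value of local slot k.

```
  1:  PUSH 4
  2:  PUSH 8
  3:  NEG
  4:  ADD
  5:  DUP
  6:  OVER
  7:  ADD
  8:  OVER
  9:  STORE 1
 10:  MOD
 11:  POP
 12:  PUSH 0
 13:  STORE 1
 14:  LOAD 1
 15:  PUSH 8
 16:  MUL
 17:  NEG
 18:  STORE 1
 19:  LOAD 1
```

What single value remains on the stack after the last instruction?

PUSH 4  → [4]
PUSH 8  → [4, 8]
NEG     → [4, -8]
ADD     → [-4]
DUP     → [-4, -4]
OVER    → [-4, -4, -4]
ADD     → [-4, -8]
OVER    → [-4, -8, -4]
STORE 1 → [-4, -8]
MOD     → [-4]
POP     → []
PUSH 0  → [0]
STORE 1 → []
LOAD 1  → [0]
PUSH 8  → [0, 8]
MUL     → [0]
NEG     → [0]
STORE 1 → []
LOAD 1  → [0]

0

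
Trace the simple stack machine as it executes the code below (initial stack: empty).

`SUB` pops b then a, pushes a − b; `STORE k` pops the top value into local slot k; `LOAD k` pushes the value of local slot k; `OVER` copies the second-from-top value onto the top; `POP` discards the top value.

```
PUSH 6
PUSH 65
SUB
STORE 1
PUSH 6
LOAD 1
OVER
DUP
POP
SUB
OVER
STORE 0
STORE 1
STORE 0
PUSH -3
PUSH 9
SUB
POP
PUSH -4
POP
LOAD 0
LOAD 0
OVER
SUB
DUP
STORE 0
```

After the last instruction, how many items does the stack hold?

PUSH 6  : 6
PUSH 65 : 6 65
SUB     : -59
STORE 1 : (empty)
PUSH 6  : 6
LOAD 1  : 6 -59
OVER    : 6 -59 6
DUP     : 6 -59 6 6
POP     : 6 -59 6
SUB     : 6 -65
OVER    : 6 -65 6
STORE 0 : 6 -65
STORE 1 : 6
STORE 0 : (empty)
PUSH -3 : -3
PUSH 9  : -3 9
SUB     : -12
POP     : (empty)
PUSH -4 : -4
POP     : (empty)
LOAD 0  : 6
LOAD 0  : 6 6
OVER    : 6 6 6
SUB     : 6 0
DUP     : 6 0 0
STORE 0 : 6 0

2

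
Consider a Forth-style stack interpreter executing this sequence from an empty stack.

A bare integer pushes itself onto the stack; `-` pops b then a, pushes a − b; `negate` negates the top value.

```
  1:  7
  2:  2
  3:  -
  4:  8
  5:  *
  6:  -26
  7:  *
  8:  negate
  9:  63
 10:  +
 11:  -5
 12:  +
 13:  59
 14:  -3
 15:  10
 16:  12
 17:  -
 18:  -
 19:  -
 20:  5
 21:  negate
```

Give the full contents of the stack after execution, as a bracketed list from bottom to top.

[1098, 60, -5]

7      → 7
2      → 7 2
-      → 5
8      → 5 8
*      → 40
-26    → 40 -26
*      → -1040
negate → 1040
63     → 1040 63
+      → 1103
-5     → 1103 -5
+      → 1098
59     → 1098 59
-3     → 1098 59 -3
10     → 1098 59 -3 10
12     → 1098 59 -3 10 12
-      → 1098 59 -3 -2
-      → 1098 59 -1
-      → 1098 60
5      → 1098 60 5
negate → 1098 60 -5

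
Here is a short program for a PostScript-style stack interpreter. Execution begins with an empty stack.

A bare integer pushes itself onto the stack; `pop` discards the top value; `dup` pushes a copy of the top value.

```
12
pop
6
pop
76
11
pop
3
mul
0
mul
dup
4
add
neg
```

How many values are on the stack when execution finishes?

2

12   12
pop  (empty)
6    6
pop  (empty)
76   76
11   76 11
pop  76
3    76 3
mul  228
0    228 0
mul  0
dup  0 0
4    0 0 4
add  0 4
neg  0 -4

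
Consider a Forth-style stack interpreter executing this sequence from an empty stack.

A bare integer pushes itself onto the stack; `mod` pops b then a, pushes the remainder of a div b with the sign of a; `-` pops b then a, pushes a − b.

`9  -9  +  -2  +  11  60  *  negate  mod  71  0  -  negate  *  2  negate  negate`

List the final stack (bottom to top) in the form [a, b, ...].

[142, 2]

9      → [9]
-9     → [9, -9]
+      → [0]
-2     → [0, -2]
+      → [-2]
11     → [-2, 11]
60     → [-2, 11, 60]
*      → [-2, 660]
negate → [-2, -660]
mod    → [-2]
71     → [-2, 71]
0      → [-2, 71, 0]
-      → [-2, 71]
negate → [-2, -71]
*      → [142]
2      → [142, 2]
negate → [142, -2]
negate → [142, 2]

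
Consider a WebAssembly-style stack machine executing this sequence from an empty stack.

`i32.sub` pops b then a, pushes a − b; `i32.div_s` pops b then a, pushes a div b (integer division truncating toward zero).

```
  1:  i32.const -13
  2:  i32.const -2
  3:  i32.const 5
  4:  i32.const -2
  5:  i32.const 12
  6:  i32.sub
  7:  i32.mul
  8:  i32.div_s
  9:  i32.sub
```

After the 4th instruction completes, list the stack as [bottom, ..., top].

[-13, -2, 5, -2]

i32.const -13 -> -13
i32.const -2  -> -13 -2
i32.const 5   -> -13 -2 5
i32.const -2  -> -13 -2 5 -2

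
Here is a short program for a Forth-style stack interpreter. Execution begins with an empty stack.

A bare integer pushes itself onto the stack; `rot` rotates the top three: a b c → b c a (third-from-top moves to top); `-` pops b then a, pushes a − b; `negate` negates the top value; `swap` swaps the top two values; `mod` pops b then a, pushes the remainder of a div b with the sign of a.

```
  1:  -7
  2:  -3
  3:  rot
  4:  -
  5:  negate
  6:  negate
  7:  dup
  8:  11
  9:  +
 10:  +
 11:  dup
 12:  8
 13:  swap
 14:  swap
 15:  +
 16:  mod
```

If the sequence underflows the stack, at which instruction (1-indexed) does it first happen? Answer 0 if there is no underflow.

3

-7  [-7]
-3  [-7, -3]
rot  — needs 3 operands, stack has 2 → underflow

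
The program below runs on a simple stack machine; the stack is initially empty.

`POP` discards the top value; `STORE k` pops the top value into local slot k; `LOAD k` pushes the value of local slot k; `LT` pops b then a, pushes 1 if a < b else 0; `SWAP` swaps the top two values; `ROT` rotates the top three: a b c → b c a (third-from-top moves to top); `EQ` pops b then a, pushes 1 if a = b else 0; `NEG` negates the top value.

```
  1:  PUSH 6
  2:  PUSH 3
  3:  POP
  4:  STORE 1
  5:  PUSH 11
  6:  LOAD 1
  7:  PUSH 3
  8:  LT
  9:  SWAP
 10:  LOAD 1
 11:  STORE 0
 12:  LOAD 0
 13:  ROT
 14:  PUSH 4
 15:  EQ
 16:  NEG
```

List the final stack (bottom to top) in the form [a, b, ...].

[11, 6, 0]

PUSH 6  → 6
PUSH 3  → 6 3
POP     → 6
STORE 1 → (empty)
PUSH 11 → 11
LOAD 1  → 11 6
PUSH 3  → 11 6 3
LT      → 11 0
SWAP    → 0 11
LOAD 1  → 0 11 6
STORE 0 → 0 11
LOAD 0  → 0 11 6
ROT     → 11 6 0
PUSH 4  → 11 6 0 4
EQ      → 11 6 0
NEG     → 11 6 0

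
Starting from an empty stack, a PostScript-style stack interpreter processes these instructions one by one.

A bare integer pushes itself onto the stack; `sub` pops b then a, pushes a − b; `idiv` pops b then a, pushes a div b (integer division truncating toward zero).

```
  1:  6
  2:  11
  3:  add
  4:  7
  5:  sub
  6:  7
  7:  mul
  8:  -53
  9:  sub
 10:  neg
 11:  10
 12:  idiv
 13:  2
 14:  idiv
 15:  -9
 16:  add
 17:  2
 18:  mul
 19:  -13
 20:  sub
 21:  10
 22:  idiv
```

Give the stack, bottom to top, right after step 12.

[-12]

6    -> [6]
11   -> [6, 11]
add  -> [17]
7    -> [17, 7]
sub  -> [10]
7    -> [10, 7]
mul  -> [70]
-53  -> [70, -53]
sub  -> [123]
neg  -> [-123]
10   -> [-123, 10]
idiv -> [-12]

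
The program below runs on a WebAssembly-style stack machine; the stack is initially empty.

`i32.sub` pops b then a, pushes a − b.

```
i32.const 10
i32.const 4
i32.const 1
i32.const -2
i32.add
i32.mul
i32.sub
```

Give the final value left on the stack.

i32.const 10 : [10]
i32.const 4  : [10, 4]
i32.const 1  : [10, 4, 1]
i32.const -2 : [10, 4, 1, -2]
i32.add      : [10, 4, -1]
i32.mul      : [10, -4]
i32.sub      : [14]

14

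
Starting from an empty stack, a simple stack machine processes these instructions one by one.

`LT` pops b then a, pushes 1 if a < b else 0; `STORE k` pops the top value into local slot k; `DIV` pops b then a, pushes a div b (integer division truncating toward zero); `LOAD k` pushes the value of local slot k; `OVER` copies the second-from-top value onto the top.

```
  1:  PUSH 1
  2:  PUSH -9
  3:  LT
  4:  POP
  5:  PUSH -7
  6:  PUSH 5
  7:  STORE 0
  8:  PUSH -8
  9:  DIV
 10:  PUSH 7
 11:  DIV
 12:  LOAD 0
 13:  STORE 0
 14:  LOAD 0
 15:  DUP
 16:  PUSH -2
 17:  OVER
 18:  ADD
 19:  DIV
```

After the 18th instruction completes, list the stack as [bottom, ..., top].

PUSH 1  : 1
PUSH -9 : 1 -9
LT      : 0
POP     : (empty)
PUSH -7 : -7
PUSH 5  : -7 5
STORE 0 : -7
PUSH -8 : -7 -8
DIV     : 0
PUSH 7  : 0 7
DIV     : 0
LOAD 0  : 0 5
STORE 0 : 0
LOAD 0  : 0 5
DUP     : 0 5 5
PUSH -2 : 0 5 5 -2
OVER    : 0 5 5 -2 5
ADD     : 0 5 5 3

[0, 5, 5, 3]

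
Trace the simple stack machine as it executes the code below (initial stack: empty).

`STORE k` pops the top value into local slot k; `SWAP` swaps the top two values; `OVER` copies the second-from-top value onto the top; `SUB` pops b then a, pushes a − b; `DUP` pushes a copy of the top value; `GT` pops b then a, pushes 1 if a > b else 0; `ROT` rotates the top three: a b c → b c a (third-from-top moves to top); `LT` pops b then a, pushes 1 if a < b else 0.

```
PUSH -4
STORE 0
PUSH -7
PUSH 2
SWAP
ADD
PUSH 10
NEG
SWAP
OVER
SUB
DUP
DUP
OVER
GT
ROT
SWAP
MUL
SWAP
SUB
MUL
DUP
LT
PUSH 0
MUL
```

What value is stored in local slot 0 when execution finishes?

PUSH -4 → [-4]
STORE 0 → []
PUSH -7 → [-7]
PUSH 2  → [-7, 2]
SWAP    → [2, -7]
ADD     → [-5]
PUSH 10 → [-5, 10]
NEG     → [-5, -10]
SWAP    → [-10, -5]
OVER    → [-10, -5, -10]
SUB     → [-10, 5]
DUP     → [-10, 5, 5]
DUP     → [-10, 5, 5, 5]
OVER    → [-10, 5, 5, 5, 5]
GT      → [-10, 5, 5, 0]
ROT     → [-10, 5, 0, 5]
SWAP    → [-10, 5, 5, 0]
MUL     → [-10, 5, 0]
SWAP    → [-10, 0, 5]
SUB     → [-10, -5]
MUL     → [50]
DUP     → [50, 50]
LT      → [0]
PUSH 0  → [0, 0]
MUL     → [0]

-4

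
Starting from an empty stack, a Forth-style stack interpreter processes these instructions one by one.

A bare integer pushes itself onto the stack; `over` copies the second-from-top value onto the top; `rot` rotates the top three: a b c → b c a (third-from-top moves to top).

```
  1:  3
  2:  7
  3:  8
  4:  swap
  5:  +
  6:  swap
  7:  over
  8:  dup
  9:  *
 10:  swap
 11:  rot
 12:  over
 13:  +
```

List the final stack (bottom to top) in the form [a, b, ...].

3    -> [3]
7    -> [3, 7]
8    -> [3, 7, 8]
swap -> [3, 8, 7]
+    -> [3, 15]
swap -> [15, 3]
over -> [15, 3, 15]
dup  -> [15, 3, 15, 15]
*    -> [15, 3, 225]
swap -> [15, 225, 3]
rot  -> [225, 3, 15]
over -> [225, 3, 15, 3]
+    -> [225, 3, 18]

[225, 3, 18]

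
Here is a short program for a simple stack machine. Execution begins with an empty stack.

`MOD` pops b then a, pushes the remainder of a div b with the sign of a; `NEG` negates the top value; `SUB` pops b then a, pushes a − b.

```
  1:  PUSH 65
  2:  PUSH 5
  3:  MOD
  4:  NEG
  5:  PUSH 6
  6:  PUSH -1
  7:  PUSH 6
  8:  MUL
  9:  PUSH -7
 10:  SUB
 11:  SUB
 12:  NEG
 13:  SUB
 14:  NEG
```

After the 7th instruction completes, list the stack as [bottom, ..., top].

[0, 6, -1, 6]

PUSH 65 → [65]
PUSH 5  → [65, 5]
MOD     → [0]
NEG     → [0]
PUSH 6  → [0, 6]
PUSH -1 → [0, 6, -1]
PUSH 6  → [0, 6, -1, 6]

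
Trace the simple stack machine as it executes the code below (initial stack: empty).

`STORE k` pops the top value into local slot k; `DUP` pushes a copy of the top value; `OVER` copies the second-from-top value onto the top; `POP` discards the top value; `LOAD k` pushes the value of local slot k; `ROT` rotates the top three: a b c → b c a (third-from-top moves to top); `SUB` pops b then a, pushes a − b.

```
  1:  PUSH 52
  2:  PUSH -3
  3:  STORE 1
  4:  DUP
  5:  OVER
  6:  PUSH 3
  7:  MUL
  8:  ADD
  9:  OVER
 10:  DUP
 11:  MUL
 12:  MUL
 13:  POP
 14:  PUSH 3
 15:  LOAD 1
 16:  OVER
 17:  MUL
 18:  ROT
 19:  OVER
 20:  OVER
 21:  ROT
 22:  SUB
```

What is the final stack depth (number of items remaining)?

PUSH 52 → [52]
PUSH -3 → [52, -3]
STORE 1 → [52]
DUP     → [52, 52]
OVER    → [52, 52, 52]
PUSH 3  → [52, 52, 52, 3]
MUL     → [52, 52, 156]
ADD     → [52, 208]
OVER    → [52, 208, 52]
DUP     → [52, 208, 52, 52]
MUL     → [52, 208, 2704]
MUL     → [52, 562432]
POP     → [52]
PUSH 3  → [52, 3]
LOAD 1  → [52, 3, -3]
OVER    → [52, 3, -3, 3]
MUL     → [52, 3, -9]
ROT     → [3, -9, 52]
OVER    → [3, -9, 52, -9]
OVER    → [3, -9, 52, -9, 52]
ROT     → [3, -9, -9, 52, 52]
SUB     → [3, -9, -9, 0]

4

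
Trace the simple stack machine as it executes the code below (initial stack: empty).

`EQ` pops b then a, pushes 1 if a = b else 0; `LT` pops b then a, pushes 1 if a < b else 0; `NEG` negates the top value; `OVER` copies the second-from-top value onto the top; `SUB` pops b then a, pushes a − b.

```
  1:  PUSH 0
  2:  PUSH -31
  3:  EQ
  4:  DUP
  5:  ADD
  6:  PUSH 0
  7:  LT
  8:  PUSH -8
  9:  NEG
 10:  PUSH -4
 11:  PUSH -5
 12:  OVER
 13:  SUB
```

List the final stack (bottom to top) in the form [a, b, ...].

[0, 8, -4, -1]

PUSH 0    0
PUSH -31  0 -31
EQ        0
DUP       0 0
ADD       0
PUSH 0    0 0
LT        0
PUSH -8   0 -8
NEG       0 8
PUSH -4   0 8 -4
PUSH -5   0 8 -4 -5
OVER      0 8 -4 -5 -4
SUB       0 8 -4 -1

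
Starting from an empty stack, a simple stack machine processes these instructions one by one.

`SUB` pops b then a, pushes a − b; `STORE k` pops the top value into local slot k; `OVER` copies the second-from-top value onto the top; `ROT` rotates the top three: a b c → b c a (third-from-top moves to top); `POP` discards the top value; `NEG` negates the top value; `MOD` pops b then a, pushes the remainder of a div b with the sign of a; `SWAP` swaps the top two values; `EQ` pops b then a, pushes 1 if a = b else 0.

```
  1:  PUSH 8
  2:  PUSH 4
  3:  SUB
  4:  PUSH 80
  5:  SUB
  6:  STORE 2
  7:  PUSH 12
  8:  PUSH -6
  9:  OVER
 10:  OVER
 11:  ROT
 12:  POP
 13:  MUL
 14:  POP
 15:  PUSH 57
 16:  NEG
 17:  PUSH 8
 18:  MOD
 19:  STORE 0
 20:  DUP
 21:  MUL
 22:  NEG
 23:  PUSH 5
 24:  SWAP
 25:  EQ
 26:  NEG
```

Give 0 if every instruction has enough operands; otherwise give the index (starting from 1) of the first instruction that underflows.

0

PUSH 8  → [8]
PUSH 4  → [8, 4]
SUB     → [4]
PUSH 80 → [4, 80]
SUB     → [-76]
STORE 2 → []
PUSH 12 → [12]
PUSH -6 → [12, -6]
OVER    → [12, -6, 12]
OVER    → [12, -6, 12, -6]
ROT     → [12, 12, -6, -6]
POP     → [12, 12, -6]
MUL     → [12, -72]
POP     → [12]
PUSH 57 → [12, 57]
NEG     → [12, -57]
PUSH 8  → [12, -57, 8]
MOD     → [12, -1]
STORE 0 → [12]
DUP     → [12, 12]
MUL     → [144]
NEG     → [-144]
PUSH 5  → [-144, 5]
SWAP    → [5, -144]
EQ      → [0]
NEG     → [0]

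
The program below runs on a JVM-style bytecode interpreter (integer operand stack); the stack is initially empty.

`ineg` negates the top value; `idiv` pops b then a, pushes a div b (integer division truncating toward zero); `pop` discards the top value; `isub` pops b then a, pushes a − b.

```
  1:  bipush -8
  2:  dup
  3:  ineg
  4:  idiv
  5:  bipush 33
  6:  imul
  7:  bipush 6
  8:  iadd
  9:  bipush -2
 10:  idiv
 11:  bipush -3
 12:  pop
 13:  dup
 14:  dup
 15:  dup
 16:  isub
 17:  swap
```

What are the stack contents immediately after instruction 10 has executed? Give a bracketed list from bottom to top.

bipush -8 -> [-8]
dup       -> [-8, -8]
ineg      -> [-8, 8]
idiv      -> [-1]
bipush 33 -> [-1, 33]
imul      -> [-33]
bipush 6  -> [-33, 6]
iadd      -> [-27]
bipush -2 -> [-27, -2]
idiv      -> [13]

[13]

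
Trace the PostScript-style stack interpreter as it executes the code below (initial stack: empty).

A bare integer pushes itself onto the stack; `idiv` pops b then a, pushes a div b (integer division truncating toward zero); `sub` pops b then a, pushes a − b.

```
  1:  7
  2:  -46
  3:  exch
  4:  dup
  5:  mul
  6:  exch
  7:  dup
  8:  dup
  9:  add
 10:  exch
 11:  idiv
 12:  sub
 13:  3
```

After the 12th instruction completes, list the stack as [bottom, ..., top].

[47]

7     [7]
-46   [7, -46]
exch  [-46, 7]
dup   [-46, 7, 7]
mul   [-46, 49]
exch  [49, -46]
dup   [49, -46, -46]
dup   [49, -46, -46, -46]
add   [49, -46, -92]
exch  [49, -92, -46]
idiv  [49, 2]
sub   [47]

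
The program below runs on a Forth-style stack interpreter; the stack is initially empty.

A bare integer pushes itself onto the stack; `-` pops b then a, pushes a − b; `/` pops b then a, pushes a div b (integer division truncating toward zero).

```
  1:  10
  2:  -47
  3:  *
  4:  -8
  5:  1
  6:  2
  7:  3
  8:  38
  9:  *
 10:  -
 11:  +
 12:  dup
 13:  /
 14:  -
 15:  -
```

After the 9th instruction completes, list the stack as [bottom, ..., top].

10  -> [10]
-47 -> [10, -47]
*   -> [-470]
-8  -> [-470, -8]
1   -> [-470, -8, 1]
2   -> [-470, -8, 1, 2]
3   -> [-470, -8, 1, 2, 3]
38  -> [-470, -8, 1, 2, 3, 38]
*   -> [-470, -8, 1, 2, 114]

[-470, -8, 1, 2, 114]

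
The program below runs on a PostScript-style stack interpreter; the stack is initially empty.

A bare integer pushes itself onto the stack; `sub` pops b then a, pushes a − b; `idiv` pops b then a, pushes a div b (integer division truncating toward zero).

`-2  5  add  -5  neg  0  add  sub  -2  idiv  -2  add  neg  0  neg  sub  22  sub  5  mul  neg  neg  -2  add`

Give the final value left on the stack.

-2   -> [-2]
5    -> [-2, 5]
add  -> [3]
-5   -> [3, -5]
neg  -> [3, 5]
0    -> [3, 5, 0]
add  -> [3, 5]
sub  -> [-2]
-2   -> [-2, -2]
idiv -> [1]
-2   -> [1, -2]
add  -> [-1]
neg  -> [1]
0    -> [1, 0]
neg  -> [1, 0]
sub  -> [1]
22   -> [1, 22]
sub  -> [-21]
5    -> [-21, 5]
mul  -> [-105]
neg  -> [105]
neg  -> [-105]
-2   -> [-105, -2]
add  -> [-107]

-107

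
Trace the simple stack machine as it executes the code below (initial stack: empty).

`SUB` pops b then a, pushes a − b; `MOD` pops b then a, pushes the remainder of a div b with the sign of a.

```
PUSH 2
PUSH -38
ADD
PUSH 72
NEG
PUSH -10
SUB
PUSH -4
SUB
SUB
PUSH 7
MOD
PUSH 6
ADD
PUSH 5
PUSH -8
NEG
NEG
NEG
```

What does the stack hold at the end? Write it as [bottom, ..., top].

[7, 5, 8]

PUSH 2   → [2]
PUSH -38 → [2, -38]
ADD      → [-36]
PUSH 72  → [-36, 72]
NEG      → [-36, -72]
PUSH -10 → [-36, -72, -10]
SUB      → [-36, -62]
PUSH -4  → [-36, -62, -4]
SUB      → [-36, -58]
SUB      → [22]
PUSH 7   → [22, 7]
MOD      → [1]
PUSH 6   → [1, 6]
ADD      → [7]
PUSH 5   → [7, 5]
PUSH -8  → [7, 5, -8]
NEG      → [7, 5, 8]
NEG      → [7, 5, -8]
NEG      → [7, 5, 8]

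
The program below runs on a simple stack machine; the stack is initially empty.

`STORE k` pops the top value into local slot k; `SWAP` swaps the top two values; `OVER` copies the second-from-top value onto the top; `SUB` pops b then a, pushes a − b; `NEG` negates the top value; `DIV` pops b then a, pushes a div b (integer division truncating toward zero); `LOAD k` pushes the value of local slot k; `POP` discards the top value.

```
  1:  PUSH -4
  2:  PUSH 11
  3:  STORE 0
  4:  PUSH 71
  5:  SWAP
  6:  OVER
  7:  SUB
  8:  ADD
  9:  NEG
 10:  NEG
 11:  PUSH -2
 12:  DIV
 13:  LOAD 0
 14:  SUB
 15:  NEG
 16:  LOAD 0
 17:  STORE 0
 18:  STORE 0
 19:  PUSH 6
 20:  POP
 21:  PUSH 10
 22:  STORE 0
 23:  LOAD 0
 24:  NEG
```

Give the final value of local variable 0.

PUSH -4  [-4]
PUSH 11  [-4, 11]
STORE 0  [-4]
PUSH 71  [-4, 71]
SWAP     [71, -4]
OVER     [71, -4, 71]
SUB      [71, -75]
ADD      [-4]
NEG      [4]
NEG      [-4]
PUSH -2  [-4, -2]
DIV      [2]
LOAD 0   [2, 11]
SUB      [-9]
NEG      [9]
LOAD 0   [9, 11]
STORE 0  [9]
STORE 0  []
PUSH 6   [6]
POP      []
PUSH 10  [10]
STORE 0  []
LOAD 0   [10]
NEG      [-10]

10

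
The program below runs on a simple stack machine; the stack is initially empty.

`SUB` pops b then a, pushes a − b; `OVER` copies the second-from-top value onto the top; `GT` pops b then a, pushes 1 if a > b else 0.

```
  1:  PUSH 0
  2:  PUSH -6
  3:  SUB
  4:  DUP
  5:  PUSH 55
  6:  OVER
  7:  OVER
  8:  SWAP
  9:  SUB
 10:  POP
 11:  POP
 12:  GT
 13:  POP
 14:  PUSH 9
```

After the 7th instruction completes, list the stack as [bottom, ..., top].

PUSH 0  : [0]
PUSH -6 : [0, -6]
SUB     : [6]
DUP     : [6, 6]
PUSH 55 : [6, 6, 55]
OVER    : [6, 6, 55, 6]
OVER    : [6, 6, 55, 6, 55]

[6, 6, 55, 6, 55]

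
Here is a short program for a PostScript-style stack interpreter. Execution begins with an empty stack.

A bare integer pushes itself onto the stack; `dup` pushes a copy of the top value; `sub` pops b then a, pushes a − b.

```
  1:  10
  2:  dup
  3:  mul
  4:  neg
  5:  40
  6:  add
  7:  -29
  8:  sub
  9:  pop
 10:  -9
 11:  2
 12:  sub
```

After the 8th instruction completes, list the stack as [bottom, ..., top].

[-31]

10  → [10]
dup → [10, 10]
mul → [100]
neg → [-100]
40  → [-100, 40]
add → [-60]
-29 → [-60, -29]
sub → [-31]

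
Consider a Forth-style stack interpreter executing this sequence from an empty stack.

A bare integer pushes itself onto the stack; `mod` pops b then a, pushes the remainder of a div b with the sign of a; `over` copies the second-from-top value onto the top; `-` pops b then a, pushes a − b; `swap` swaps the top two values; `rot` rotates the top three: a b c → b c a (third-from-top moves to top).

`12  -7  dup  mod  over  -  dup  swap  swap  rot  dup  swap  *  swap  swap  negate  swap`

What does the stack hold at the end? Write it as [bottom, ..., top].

12      12
-7      12 -7
dup     12 -7 -7
mod     12 0
over    12 0 12
-       12 -12
dup     12 -12 -12
swap    12 -12 -12
swap    12 -12 -12
rot     -12 -12 12
dup     -12 -12 12 12
swap    -12 -12 12 12
*       -12 -12 144
swap    -12 144 -12
swap    -12 -12 144
negate  -12 -12 -144
swap    -12 -144 -12

[-12, -144, -12]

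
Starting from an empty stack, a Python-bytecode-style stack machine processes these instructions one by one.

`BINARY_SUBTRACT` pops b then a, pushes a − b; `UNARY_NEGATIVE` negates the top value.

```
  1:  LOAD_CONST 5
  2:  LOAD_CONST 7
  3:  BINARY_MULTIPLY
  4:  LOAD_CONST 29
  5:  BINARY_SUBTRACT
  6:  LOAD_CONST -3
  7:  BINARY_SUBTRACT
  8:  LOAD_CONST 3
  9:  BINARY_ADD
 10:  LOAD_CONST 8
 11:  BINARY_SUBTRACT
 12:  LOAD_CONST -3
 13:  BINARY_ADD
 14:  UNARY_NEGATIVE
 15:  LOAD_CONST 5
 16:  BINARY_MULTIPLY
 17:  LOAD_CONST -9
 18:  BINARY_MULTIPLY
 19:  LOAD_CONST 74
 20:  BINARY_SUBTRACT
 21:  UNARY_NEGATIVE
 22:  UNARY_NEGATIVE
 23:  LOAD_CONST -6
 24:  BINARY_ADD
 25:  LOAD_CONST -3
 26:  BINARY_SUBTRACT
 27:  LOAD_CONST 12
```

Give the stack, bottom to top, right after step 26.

LOAD_CONST 5    -> [5]
LOAD_CONST 7    -> [5, 7]
BINARY_MULTIPLY -> [35]
LOAD_CONST 29   -> [35, 29]
BINARY_SUBTRACT -> [6]
LOAD_CONST -3   -> [6, -3]
BINARY_SUBTRACT -> [9]
LOAD_CONST 3    -> [9, 3]
BINARY_ADD      -> [12]
LOAD_CONST 8    -> [12, 8]
BINARY_SUBTRACT -> [4]
LOAD_CONST -3   -> [4, -3]
BINARY_ADD      -> [1]
UNARY_NEGATIVE  -> [-1]
LOAD_CONST 5    -> [-1, 5]
BINARY_MULTIPLY -> [-5]
LOAD_CONST -9   -> [-5, -9]
BINARY_MULTIPLY -> [45]
LOAD_CONST 74   -> [45, 74]
BINARY_SUBTRACT -> [-29]
UNARY_NEGATIVE  -> [29]
UNARY_NEGATIVE  -> [-29]
LOAD_CONST -6   -> [-29, -6]
BINARY_ADD      -> [-35]
LOAD_CONST -3   -> [-35, -3]
BINARY_SUBTRACT -> [-32]

[-32]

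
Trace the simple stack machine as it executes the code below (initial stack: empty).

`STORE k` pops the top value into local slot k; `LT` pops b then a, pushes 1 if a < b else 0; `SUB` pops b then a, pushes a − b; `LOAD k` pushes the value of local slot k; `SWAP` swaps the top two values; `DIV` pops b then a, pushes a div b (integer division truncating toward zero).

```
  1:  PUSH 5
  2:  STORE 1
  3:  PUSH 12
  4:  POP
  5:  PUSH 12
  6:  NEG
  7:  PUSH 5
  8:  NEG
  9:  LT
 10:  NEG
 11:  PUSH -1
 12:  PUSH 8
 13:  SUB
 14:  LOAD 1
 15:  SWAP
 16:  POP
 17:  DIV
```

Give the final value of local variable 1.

5

PUSH 5  -> 5
STORE 1 -> (empty)
PUSH 12 -> 12
POP     -> (empty)
PUSH 12 -> 12
NEG     -> -12
PUSH 5  -> -12 5
NEG     -> -12 -5
LT      -> 1
NEG     -> -1
PUSH -1 -> -1 -1
PUSH 8  -> -1 -1 8
SUB     -> -1 -9
LOAD 1  -> -1 -9 5
SWAP    -> -1 5 -9
POP     -> -1 5
DIV     -> 0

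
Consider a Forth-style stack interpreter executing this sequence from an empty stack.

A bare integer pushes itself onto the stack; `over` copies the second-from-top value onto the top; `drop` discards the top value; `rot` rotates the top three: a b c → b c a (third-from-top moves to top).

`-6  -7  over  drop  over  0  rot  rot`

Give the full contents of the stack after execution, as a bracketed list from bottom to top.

-6   : -6
-7   : -6 -7
over : -6 -7 -6
drop : -6 -7
over : -6 -7 -6
0    : -6 -7 -6 0
rot  : -6 -6 0 -7
rot  : -6 0 -7 -6

[-6, 0, -7, -6]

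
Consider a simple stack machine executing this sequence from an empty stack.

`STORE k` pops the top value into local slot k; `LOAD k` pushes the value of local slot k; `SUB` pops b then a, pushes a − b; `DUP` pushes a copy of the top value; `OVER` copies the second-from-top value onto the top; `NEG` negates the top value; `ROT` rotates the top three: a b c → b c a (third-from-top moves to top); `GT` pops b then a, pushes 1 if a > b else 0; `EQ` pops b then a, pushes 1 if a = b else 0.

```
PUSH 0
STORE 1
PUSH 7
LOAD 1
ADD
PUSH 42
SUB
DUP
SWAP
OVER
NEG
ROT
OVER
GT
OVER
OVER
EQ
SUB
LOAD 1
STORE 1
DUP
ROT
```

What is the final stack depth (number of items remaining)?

PUSH 0  → 0
STORE 1 → (empty)
PUSH 7  → 7
LOAD 1  → 7 0
ADD     → 7
PUSH 42 → 7 42
SUB     → -35
DUP     → -35 -35
SWAP    → -35 -35
OVER    → -35 -35 -35
NEG     → -35 -35 35
ROT     → -35 35 -35
OVER    → -35 35 -35 35
GT      → -35 35 0
OVER    → -35 35 0 35
OVER    → -35 35 0 35 0
EQ      → -35 35 0 0
SUB     → -35 35 0
LOAD 1  → -35 35 0 0
STORE 1 → -35 35 0
DUP     → -35 35 0 0
ROT     → -35 0 0 35

4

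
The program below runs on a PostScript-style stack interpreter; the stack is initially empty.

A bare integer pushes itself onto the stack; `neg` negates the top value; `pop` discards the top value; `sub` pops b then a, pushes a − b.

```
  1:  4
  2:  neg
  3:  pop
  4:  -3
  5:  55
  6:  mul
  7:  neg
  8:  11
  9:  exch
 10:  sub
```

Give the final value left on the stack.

4     4
neg   -4
pop   (empty)
-3    -3
55    -3 55
mul   -165
neg   165
11    165 11
exch  11 165
sub   -154

-154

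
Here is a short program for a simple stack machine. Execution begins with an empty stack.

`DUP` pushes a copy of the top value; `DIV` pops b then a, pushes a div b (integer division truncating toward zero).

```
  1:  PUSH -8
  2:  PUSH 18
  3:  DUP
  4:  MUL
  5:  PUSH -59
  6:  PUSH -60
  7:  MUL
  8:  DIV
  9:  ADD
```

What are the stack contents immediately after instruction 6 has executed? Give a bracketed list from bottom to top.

[-8, 324, -59, -60]

PUSH -8  : -8
PUSH 18  : -8 18
DUP      : -8 18 18
MUL      : -8 324
PUSH -59 : -8 324 -59
PUSH -60 : -8 324 -59 -60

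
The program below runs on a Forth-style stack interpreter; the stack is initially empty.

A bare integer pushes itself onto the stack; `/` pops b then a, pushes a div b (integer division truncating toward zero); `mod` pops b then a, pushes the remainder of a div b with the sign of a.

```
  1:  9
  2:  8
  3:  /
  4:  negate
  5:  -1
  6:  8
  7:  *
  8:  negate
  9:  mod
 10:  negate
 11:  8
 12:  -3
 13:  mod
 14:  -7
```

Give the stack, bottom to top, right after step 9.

9      -> 9
8      -> 9 8
/      -> 1
negate -> -1
-1     -> -1 -1
8      -> -1 -1 8
*      -> -1 -8
negate -> -1 8
mod    -> -1

[-1]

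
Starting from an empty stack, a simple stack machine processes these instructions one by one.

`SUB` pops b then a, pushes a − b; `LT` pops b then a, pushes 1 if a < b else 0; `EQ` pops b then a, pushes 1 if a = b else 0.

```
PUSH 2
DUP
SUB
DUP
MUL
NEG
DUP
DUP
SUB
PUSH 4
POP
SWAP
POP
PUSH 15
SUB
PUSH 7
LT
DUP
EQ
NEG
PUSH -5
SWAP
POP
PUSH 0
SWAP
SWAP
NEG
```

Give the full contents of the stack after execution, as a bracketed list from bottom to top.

[-5, 0]

PUSH 2  : 2
DUP     : 2 2
SUB     : 0
DUP     : 0 0
MUL     : 0
NEG     : 0
DUP     : 0 0
DUP     : 0 0 0
SUB     : 0 0
PUSH 4  : 0 0 4
POP     : 0 0
SWAP    : 0 0
POP     : 0
PUSH 15 : 0 15
SUB     : -15
PUSH 7  : -15 7
LT      : 1
DUP     : 1 1
EQ      : 1
NEG     : -1
PUSH -5 : -1 -5
SWAP    : -5 -1
POP     : -5
PUSH 0  : -5 0
SWAP    : 0 -5
SWAP    : -5 0
NEG     : -5 0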